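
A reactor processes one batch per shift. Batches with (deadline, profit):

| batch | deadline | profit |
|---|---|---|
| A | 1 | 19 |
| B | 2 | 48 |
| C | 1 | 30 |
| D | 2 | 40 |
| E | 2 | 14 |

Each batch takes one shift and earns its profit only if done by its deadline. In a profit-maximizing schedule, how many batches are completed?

Profit order: B=48 D=40 C=30 A=19 E=14
Assign: B→slot 2, D→slot 1, C skipped, A skipped, E skipped.
Slots: [1:D] [2:B]
2 of 5 scheduled.

2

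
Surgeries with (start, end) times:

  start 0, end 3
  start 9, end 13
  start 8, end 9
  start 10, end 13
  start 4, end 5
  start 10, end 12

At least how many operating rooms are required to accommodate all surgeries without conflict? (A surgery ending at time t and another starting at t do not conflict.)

Count concurrent intervals with a sweep; the peak is the room count.
starts: [0, 4, 8, 9, 10, 10]
ends:   [3, 5, 9, 12, 13, 13]
s0→1 e3→0 s4→1 e5→0 s8→1 e9→0 s9→1 s10→2 s10→3  — peak 3.

3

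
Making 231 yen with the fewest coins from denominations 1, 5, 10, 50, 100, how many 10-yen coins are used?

3

Use the largest denomination that fits, subtract, and repeat.
231 = 2×100 + 3×10 + 1×1
Count of 10: 3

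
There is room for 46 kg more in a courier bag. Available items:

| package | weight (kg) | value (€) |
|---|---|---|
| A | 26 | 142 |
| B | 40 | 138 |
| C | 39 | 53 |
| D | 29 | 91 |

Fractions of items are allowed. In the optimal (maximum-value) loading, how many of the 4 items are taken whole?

1

Order: A (142/26=5.46) > B (138/40=3.45) > D (91/29=3.14) > C (53/39=1.36)
Fill: take A (26 @ 142) → take 20/40 of B → 69.00; 46/46 used.
1 item(s) taken whole; one partial (take 20/40 of B).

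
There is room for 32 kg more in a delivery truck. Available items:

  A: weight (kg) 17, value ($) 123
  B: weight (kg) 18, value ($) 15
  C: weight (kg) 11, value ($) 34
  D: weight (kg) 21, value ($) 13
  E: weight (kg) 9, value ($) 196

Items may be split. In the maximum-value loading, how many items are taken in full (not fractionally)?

Sort by value per unit weight and fill in that order.
Order: E (196/9=21.78) > A (123/17=7.24) > C (34/11=3.09) > B (15/18=0.83) > D (13/21=0.62)
Fill: take E (9 @ 196) → take A (17 @ 123) → take 6/11 of C → 18.55; 32/32 used.
2 item(s) taken whole; one partial (take 6/11 of C).

2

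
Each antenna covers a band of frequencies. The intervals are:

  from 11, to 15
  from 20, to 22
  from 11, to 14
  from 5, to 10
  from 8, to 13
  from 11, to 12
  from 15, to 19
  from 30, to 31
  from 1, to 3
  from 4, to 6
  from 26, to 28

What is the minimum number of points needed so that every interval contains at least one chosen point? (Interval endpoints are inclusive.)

Sort by right endpoint; whenever an interval is uncovered, place a point at its right end.
By right end: [1,3]  [4,6]  [5,10]  [11,12]  [8,13]  [11,14]  [11,15]  [15,19]  [20,22]  [26,28]  [30,31]
[1,3] uncovered → point at 3; [4,6] uncovered → point at 6; [11,12] uncovered → point at 12; [15,19] uncovered → point at 19; [20,22] uncovered → point at 22; [26,28] uncovered → point at 28; [30,31] uncovered → point at 31.
Points: 3, 6, 12, 19, 22, 28, 31 (7 total).

7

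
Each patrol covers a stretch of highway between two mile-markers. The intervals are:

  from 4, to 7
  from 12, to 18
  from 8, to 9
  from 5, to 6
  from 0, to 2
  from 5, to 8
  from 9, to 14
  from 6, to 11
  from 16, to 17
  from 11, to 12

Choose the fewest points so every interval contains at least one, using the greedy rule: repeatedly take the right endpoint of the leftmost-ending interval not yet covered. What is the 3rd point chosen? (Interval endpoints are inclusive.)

9

Process intervals by earliest right end; each time one isn't hit yet, stab at its right endpoint.
Sorted: [0,2] [5,6] [4,7] [5,8] [8,9] [6,11] [11,12] [9,14] [16,17] [12,18]
{[0,2]} hit by 2; {[5,6],[4,7],[5,8]} hit by 6; {[8,9],[6,11]} hit by 9; {[11,12],[9,14]} hit by 12; {[16,17],[12,18]} hit by 17.
Points: 2, 6, 9, 12, 17 (5 total).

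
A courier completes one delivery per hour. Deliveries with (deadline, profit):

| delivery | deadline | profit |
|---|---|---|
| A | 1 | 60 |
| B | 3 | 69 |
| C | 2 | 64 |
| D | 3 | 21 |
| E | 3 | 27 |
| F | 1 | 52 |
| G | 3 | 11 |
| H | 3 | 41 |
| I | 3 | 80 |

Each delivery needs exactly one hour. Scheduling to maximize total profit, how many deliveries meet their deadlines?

Profit order: I=80 B=69 C=64 A=60 F=52 H=41 E=27 D=21 G=11
Assign: I→slot 3, B→slot 2, C→slot 1, A skipped, F skipped, H skipped, E skipped, D skipped, G skipped.
Slots: [1:C] [2:B] [3:I]
3 of 9 scheduled.

3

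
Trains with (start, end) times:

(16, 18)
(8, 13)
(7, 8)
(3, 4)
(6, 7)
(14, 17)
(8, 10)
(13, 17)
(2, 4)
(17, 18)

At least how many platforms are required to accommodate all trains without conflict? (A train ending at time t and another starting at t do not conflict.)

3

Count concurrent intervals with a sweep; the peak is the room count.
Events (time:±→running): 2:+→1 3:+→2 4:-→1 4:-→0 6:+→1 7:-→0 7:+→1 8:-→0 8:+→1 8:+→2 10:-→1 13:-→0 13:+→1 14:+→2 16:+→3 … peak 3.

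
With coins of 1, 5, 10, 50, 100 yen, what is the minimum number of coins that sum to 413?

Greedy: take as many of the largest coin as possible, then repeat with the remainder.
413 − 4×100→13 − 1×10→3 − 3×1→0
Total coins = 4 + 1 + 3 = 8

8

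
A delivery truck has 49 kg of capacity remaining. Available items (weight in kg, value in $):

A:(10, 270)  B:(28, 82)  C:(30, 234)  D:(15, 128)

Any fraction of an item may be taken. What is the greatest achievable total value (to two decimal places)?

585.20

Order: A (270/10=27.00) > D (128/15=8.53) > C (234/30=7.80) > B (82/28=2.93)
Fill: take A (10 @ 270) → take D (15 @ 128) → take 24/30 of C → 187.20; 49/49 used.
Total value = 585.20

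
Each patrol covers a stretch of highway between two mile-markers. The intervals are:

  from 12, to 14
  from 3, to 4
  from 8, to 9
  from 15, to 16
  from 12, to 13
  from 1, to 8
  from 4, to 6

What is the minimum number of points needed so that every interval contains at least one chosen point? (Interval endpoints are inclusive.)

Sort by right endpoint; whenever an interval is uncovered, place a point at its right end.
By right end: [3,4]  [4,6]  [1,8]  [8,9]  [12,13]  [12,14]  [15,16]
[3,4] uncovered → point at 4; [8,9] uncovered → point at 9; [12,13] uncovered → point at 13; [15,16] uncovered → point at 16.
Points: 4, 9, 13, 16 (4 total).

4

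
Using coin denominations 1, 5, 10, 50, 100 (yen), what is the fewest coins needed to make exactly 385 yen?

8

Use the largest denomination that fits, subtract, and repeat.
385 = 3×100 + 1×50 + 3×10 + 1×5
Total coins = 3 + 1 + 3 + 1 = 8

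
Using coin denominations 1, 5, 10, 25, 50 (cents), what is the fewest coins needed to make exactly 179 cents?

Greedy: take as many of the largest coin as possible, then repeat with the remainder.
179 − 3×50→29 − 1×25→4 − 4×1→0
Total coins = 3 + 1 + 4 = 8

8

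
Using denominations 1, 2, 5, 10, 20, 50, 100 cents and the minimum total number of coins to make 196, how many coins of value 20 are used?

Greedy: take as many of the largest coin as possible, then repeat with the remainder.
196 − 1×100→96 − 1×50→46 − 2×20→6 − 1×5→1 − 1×1→0
Count of 20: 2

2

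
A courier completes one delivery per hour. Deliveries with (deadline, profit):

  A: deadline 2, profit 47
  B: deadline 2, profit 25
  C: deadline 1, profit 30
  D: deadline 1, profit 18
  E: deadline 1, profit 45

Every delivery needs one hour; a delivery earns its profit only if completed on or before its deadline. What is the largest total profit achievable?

92

Take jobs in profit order; each goes to the latest open slot no later than its deadline.
By profit: A(d2,47), E(d1,45), C(d1,30), B(d2,25), D(d1,18)
A→slot 2; E→slot 1; C skipped; B skipped; D skipped.
Profit = 45 + 47 = 92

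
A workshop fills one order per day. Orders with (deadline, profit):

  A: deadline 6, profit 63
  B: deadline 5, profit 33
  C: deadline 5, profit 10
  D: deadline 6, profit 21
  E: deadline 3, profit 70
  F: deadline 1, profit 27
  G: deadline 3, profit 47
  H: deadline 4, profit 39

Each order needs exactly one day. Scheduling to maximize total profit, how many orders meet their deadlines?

Take jobs in profit order; each goes to the latest open slot no later than its deadline.
Profit order: E=70 A=63 G=47 H=39 B=33 F=27 D=21 C=10
Assign: E→slot 3, A→slot 6, G→slot 2, H→slot 4, B→slot 5, F→slot 1, D skipped, C skipped.
Slots: [1:F] [2:G] [3:E] [4:H] [5:B] [6:A]
6 of 8 scheduled.

6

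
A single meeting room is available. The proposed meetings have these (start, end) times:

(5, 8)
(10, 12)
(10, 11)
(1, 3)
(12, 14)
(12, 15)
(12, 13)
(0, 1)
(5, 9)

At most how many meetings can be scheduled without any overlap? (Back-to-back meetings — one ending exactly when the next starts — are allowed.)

Sort by end time and greedily take each interval whose start is ≥ the last chosen end.
Sorted by end: (0,1)  (1,3)  (5,8)  (5,9)  (10,11)  (10,12)  (12,13)  (12,14)  (12,15)
take (0,1); take (1,3); take (5,8); take (10,11); skip (10,12); take (12,13); skip (12,15).
Selected 5 meetings.

5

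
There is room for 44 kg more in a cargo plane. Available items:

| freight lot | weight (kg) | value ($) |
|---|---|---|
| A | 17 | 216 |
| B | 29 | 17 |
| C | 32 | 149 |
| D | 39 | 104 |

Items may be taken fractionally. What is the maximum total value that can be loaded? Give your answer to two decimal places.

341.72

Sort by value per unit weight and fill in that order.
Order: A (216/17=12.71) > C (149/32=4.66) > D (104/39=2.67) > B (17/29=0.59)
Fill: take A (17 @ 216) → take 27/32 of C → 125.72; 44/44 used.
Total value = 341.72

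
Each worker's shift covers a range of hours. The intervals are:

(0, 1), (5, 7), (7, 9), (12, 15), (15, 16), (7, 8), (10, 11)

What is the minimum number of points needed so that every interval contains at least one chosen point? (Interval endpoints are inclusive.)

Sorted: [0,1] [5,7] [7,8] [7,9] [10,11] [12,15] [15,16]
{[0,1]} hit by 1; {[5,7],[7,8],[7,9]} hit by 7; {[10,11]} hit by 11; {[12,15],[15,16]} hit by 15.
Points: 1, 7, 11, 15 (4 total).

4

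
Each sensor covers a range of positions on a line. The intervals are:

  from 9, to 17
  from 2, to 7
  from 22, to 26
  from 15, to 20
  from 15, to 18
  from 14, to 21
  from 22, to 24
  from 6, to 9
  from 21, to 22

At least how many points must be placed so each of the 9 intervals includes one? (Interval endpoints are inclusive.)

3

Process intervals by earliest right end; each time one isn't hit yet, stab at its right endpoint.
By right end: [2,7]  [6,9]  [9,17]  [15,18]  [15,20]  [14,21]  [21,22]  [22,24]  [22,26]
[2,7] uncovered → point at 7; [9,17] uncovered → point at 17; [21,22] uncovered → point at 22.
Points: 7, 17, 22 (3 total).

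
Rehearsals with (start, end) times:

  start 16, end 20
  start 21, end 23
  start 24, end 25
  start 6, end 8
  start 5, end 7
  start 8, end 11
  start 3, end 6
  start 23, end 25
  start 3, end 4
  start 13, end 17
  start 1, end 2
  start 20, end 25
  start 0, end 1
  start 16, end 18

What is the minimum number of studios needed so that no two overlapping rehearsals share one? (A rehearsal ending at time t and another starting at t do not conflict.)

3

Count concurrent intervals with a sweep; the peak is the room count.
starts: [0, 1, 3, 3, 5, 6, 8, 13, 16, 16, 20, 21, 23, 24]
ends:   [1, 2, 4, 6, 7, 8, 11, 17, 18, 20, 23, 25, 25, 25]
s0→1 e1→0 s1→1 e2→0 s3→1 s3→2 e4→1 s5→2 e6→1 s6→2 e7→1 e8→0 s8→1 e11→0 s13→1 s16→2 s16→3  — peak 3.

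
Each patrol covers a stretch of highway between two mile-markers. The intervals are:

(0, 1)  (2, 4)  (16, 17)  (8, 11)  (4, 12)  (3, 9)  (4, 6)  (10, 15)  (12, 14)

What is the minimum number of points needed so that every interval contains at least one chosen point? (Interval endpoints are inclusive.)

Process intervals by earliest right end; each time one isn't hit yet, stab at its right endpoint.
Sorted: [0,1] [2,4] [4,6] [3,9] [8,11] [4,12] [12,14] [10,15] [16,17]
{[0,1]} hit by 1; {[2,4],[4,6],[3,9]} hit by 4; {[8,11],[4,12]} hit by 11; {[12,14],[10,15]} hit by 14; {[16,17]} hit by 17.
Points: 1, 4, 11, 14, 17 (5 total).

5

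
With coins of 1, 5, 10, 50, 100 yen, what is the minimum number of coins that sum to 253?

Greedy: take as many of the largest coin as possible, then repeat with the remainder.
253 = 2×100 + 1×50 + 3×1
Total coins = 2 + 1 + 3 = 6

6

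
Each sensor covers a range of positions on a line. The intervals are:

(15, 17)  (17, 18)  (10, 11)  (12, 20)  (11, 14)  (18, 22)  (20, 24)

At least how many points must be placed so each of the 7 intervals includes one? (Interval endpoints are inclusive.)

3

By right end: [10,11]  [11,14]  [15,17]  [17,18]  [12,20]  [18,22]  [20,24]
[10,11] uncovered → point at 11; [15,17] uncovered → point at 17; [18,22] uncovered → point at 22.
Points: 11, 17, 22 (3 total).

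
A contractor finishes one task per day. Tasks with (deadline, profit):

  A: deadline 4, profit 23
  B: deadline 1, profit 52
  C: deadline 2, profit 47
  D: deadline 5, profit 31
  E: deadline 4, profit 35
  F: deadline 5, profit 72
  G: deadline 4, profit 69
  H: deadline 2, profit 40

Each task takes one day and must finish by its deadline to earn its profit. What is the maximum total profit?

275

Sort by profit descending; place each in the latest free slot ≤ its deadline.
Profit order: F=72 G=69 B=52 C=47 H=40 E=35 D=31 A=23
Assign: F→slot 5, G→slot 4, B→slot 1, C→slot 2, H skipped, E→slot 3, D skipped, A skipped.
Slots: [1:B] [2:C] [3:E] [4:G] [5:F]
Profit = 52 + 47 + 35 + 69 + 72 = 275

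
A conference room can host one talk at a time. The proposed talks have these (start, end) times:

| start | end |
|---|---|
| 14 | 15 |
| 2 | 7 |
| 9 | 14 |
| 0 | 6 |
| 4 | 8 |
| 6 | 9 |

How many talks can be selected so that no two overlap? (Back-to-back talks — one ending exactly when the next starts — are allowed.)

4

Sorted by end: (0,6)  (2,7)  (4,8)  (6,9)  (9,14)  (14,15)
take (0,6); take (6,9); take (9,14); take (14,15).
Selected 4 talks.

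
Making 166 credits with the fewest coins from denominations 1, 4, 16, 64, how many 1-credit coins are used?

Use the largest denomination that fits, subtract, and repeat.
166 − 2×64→38 − 2×16→6 − 1×4→2 − 2×1→0
Count of 1: 2

2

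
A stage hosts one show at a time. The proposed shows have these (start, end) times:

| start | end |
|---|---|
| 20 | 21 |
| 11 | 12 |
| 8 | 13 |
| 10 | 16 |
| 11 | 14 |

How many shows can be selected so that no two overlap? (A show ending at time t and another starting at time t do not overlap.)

Order by finish time; keep every interval that doesn't clash with the previous kept one.
Sorted by end: (11,12)  (8,13)  (11,14)  (10,16)  (20,21)
take (11,12); skip (10,16); take (20,21).
Selected 2 shows.

2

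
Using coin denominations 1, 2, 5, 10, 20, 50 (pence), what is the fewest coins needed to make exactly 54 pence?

3

Use the largest denomination that fits, subtract, and repeat.
54 = 1×50 + 2×2
Total coins = 1 + 2 = 3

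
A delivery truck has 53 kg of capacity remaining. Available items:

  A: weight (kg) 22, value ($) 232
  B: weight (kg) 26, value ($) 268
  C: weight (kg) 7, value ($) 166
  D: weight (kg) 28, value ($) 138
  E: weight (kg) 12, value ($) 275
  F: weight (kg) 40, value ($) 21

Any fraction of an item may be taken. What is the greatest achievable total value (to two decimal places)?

796.69

Greedy by value/weight ratio, highest first.
Order: C (166/7=23.71) > E (275/12=22.92) > A (232/22=10.55) > B (268/26=10.31) > D (138/28=4.93) > F (21/40=0.53)
Fill: take C (7 @ 166) → take E (12 @ 275) → take A (22 @ 232) → take 12/26 of B → 123.69; 53/53 used.
Total value = 796.69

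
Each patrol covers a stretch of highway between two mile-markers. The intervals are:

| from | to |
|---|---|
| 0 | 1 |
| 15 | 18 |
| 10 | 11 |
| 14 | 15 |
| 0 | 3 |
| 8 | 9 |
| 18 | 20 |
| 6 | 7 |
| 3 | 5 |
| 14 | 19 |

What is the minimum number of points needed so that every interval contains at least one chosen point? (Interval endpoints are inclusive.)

7

Process intervals by earliest right end; each time one isn't hit yet, stab at its right endpoint.
Sorted: [0,1] [0,3] [3,5] [6,7] [8,9] [10,11] [14,15] [15,18] [14,19] [18,20]
{[0,1],[0,3]} hit by 1; {[3,5]} hit by 5; {[6,7]} hit by 7; {[8,9]} hit by 9; {[10,11]} hit by 11; {[14,15],[15,18],[14,19]} hit by 15; {[18,20]} hit by 20.
Points: 1, 5, 7, 9, 11, 15, 20 (7 total).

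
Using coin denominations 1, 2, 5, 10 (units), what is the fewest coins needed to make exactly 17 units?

Use the largest denomination that fits, subtract, and repeat.
17 = 1×10 + 1×5 + 1×2
Total coins = 1 + 1 + 1 = 3

3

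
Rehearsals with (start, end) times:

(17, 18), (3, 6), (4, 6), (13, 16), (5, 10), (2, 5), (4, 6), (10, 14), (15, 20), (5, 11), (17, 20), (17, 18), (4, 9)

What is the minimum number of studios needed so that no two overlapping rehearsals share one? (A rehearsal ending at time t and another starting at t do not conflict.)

The answer is the maximum number of intervals overlapping at any instant.
starts: [2, 3, 4, 4, 4, 5, 5, 10, 13, 15, 17, 17, 17]
ends:   [5, 6, 6, 6, 9, 10, 11, 14, 16, 18, 18, 20, 20]
s2→1 s3→2 s4→3 s4→4 s4→5 e5→4 s5→5 s5→6  — peak 6.

6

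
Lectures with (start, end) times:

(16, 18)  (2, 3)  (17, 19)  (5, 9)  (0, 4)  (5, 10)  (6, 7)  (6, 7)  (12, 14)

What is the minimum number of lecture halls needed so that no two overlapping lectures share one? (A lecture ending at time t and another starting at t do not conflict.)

starts: [0, 2, 5, 5, 6, 6, 12, 16, 17]
ends:   [3, 4, 7, 7, 9, 10, 14, 18, 19]
s0→1 s2→2 e3→1 e4→0 s5→1 s5→2 s6→3 s6→4  — peak 4.

4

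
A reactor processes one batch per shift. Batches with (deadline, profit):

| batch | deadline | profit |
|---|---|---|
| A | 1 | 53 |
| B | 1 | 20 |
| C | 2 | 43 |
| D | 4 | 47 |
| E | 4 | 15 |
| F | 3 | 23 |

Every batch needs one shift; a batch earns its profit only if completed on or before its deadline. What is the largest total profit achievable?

166

Take jobs in profit order; each goes to the latest open slot no later than its deadline.
By profit: A(d1,53), D(d4,47), C(d2,43), F(d3,23), B(d1,20), E(d4,15)
A→slot 1; D→slot 4; C→slot 2; F→slot 3; B skipped; E skipped.
Profit = 53 + 43 + 23 + 47 = 166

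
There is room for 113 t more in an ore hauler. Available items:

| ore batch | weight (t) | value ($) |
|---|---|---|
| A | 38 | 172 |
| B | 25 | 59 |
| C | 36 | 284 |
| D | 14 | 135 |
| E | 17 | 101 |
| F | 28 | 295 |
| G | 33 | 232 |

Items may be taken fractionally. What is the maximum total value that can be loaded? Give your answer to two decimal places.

Sort by value per unit weight and fill in that order.
Order: F (295/28=10.54) > D (135/14=9.64) > C (284/36=7.89) > G (232/33=7.03) > E (101/17=5.94) > A (172/38=4.53) > B (59/25=2.36)
Fill: take F (28 @ 295) → take D (14 @ 135) → take C (36 @ 284) → take G (33 @ 232) → take 2/17 of E → 11.88; 113/113 used.
Total value = 957.88

957.88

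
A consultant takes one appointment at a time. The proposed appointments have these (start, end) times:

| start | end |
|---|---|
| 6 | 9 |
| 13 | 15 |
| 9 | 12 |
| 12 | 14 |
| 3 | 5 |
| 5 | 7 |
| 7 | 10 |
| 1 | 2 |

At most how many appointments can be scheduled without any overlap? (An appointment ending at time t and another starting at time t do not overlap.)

5

By end time: (1,2), (3,5), (5,7), (6,9), (7,10), (9,12), (12,14), (13,15).
Pick (1,2); next start ≥ 2 → (3,5); next start ≥ 5 → (5,7); next start ≥ 7 → (7,10); next start ≥ 10 → (12,14).
Selected 5 appointments.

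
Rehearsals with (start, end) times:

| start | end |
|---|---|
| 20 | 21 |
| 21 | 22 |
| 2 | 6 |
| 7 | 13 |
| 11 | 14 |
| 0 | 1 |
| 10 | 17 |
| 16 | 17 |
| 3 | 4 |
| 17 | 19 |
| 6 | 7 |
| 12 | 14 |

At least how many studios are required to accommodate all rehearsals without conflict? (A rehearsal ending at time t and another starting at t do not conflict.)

Count concurrent intervals with a sweep; the peak is the room count.
starts: [0, 2, 3, 6, 7, 10, 11, 12, 16, 17, 20, 21]
ends:   [1, 4, 6, 7, 13, 14, 14, 17, 17, 19, 21, 22]
s0→1 e1→0 s2→1 s3→2 e4→1 e6→0 s6→1 e7→0 s7→1 s10→2 s11→3 s12→4  — peak 4.

4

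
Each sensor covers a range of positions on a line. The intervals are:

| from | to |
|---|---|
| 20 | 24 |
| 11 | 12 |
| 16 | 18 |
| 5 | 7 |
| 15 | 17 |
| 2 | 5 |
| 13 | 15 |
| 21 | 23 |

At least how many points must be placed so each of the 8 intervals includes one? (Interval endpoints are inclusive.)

5

Process intervals by earliest right end; each time one isn't hit yet, stab at its right endpoint.
Sorted: [2,5] [5,7] [11,12] [13,15] [15,17] [16,18] [21,23] [20,24]
{[2,5],[5,7]} hit by 5; {[11,12]} hit by 12; {[13,15],[15,17]} hit by 15; {[16,18]} hit by 18; {[21,23],[20,24]} hit by 23.
Points: 5, 12, 15, 18, 23 (5 total).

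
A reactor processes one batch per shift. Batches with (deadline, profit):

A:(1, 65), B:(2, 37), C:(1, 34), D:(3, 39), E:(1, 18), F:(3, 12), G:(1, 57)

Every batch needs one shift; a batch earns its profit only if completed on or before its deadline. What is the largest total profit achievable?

141

Sort by profit descending; place each in the latest free slot ≤ its deadline.
Profit order: A=65 G=57 D=39 B=37 C=34 E=18 F=12
Assign: A→slot 1, G skipped, D→slot 3, B→slot 2, C skipped, E skipped, F skipped.
Slots: [1:A] [2:B] [3:D]
Profit = 65 + 37 + 39 = 141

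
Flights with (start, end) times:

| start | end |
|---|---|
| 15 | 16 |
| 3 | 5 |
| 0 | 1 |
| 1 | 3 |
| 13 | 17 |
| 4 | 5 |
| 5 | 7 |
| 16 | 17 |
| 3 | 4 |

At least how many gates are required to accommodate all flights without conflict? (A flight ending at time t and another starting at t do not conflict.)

2

The answer is the maximum number of intervals overlapping at any instant.
Events (time:±→running): 0:+→1 1:-→0 1:+→1 3:-→0 3:+→1 3:+→2 … peak 2.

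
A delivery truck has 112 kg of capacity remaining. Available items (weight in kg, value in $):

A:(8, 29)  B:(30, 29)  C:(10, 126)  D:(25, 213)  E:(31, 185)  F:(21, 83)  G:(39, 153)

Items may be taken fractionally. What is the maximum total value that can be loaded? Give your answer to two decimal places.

Ratios (sorted): C 12.60, D 8.52, E 5.97, F 3.95, G 3.92, A 3.62, B 0.97
take C (10 @ 126); take D (25 @ 213); take E (31 @ 185); take F (21 @ 83); take 25/39 of G → 98.08. Capacity used 112/112.
Total value = 705.08

705.08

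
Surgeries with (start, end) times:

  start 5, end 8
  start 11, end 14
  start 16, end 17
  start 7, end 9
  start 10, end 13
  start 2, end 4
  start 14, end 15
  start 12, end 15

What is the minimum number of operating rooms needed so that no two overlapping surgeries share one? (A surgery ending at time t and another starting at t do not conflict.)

3

The answer is the maximum number of intervals overlapping at any instant.
starts: [2, 5, 7, 10, 11, 12, 14, 16]
ends:   [4, 8, 9, 13, 14, 15, 15, 17]
s2→1 e4→0 s5→1 s7→2 e8→1 e9→0 s10→1 s11→2 s12→3  — peak 3.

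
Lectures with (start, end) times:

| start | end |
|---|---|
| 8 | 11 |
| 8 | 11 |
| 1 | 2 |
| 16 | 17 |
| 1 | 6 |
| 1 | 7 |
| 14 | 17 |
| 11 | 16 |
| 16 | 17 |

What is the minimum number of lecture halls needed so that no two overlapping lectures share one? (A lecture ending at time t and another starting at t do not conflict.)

3

Events (time:±→running): 1:+→1 1:+→2 1:+→3 … peak 3.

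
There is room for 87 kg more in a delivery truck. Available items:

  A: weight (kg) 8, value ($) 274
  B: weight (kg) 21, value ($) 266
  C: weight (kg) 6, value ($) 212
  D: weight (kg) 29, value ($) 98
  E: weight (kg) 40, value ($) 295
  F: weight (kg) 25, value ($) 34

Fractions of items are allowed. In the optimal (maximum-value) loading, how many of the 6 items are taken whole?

Ratios (sorted): C 35.33, A 34.25, B 12.67, E 7.38, D 3.38, F 1.36
take C (6 @ 212); take A (8 @ 274); take B (21 @ 266); take E (40 @ 295); take 12/29 of D → 40.55. Capacity used 87/87.
4 item(s) taken whole; one partial (take 12/29 of D).

4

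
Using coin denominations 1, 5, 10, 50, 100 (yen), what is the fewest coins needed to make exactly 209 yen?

7

209 = 2×100 + 1×5 + 4×1
Total coins = 2 + 1 + 4 = 7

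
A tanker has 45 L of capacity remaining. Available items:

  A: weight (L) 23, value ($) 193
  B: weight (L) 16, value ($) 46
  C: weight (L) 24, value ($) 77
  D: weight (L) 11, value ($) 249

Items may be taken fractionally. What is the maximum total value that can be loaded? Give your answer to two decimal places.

477.29

Ratios (sorted): D 22.64, A 8.39, C 3.21, B 2.88
take D (11 @ 249); take A (23 @ 193); take 11/24 of C → 35.29. Capacity used 45/45.
Total value = 477.29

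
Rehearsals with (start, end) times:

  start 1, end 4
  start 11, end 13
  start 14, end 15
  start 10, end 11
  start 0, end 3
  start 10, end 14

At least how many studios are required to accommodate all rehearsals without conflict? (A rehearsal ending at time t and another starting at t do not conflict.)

2

Count concurrent intervals with a sweep; the peak is the room count.
starts: [0, 1, 10, 10, 11, 14]
ends:   [3, 4, 11, 13, 14, 15]
s0→1 s1→2  — peak 2.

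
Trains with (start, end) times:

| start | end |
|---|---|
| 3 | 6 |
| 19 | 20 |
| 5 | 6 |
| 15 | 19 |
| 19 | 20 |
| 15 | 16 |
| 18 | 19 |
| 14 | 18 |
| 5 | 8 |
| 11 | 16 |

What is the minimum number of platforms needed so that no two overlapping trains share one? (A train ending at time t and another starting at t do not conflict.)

The answer is the maximum number of intervals overlapping at any instant.
Events (time:±→running): 3:+→1 5:+→2 5:+→3 6:-→2 6:-→1 8:-→0 11:+→1 14:+→2 15:+→3 15:+→4 … peak 4.

4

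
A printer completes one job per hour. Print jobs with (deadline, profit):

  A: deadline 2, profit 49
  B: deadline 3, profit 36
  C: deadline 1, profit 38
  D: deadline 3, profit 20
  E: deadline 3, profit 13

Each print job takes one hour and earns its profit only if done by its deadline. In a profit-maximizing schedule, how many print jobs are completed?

3

Profit order: A=49 C=38 B=36 D=20 E=13
Assign: A→slot 2, C→slot 1, B→slot 3, D skipped, E skipped.
Slots: [1:C] [2:A] [3:B]
3 of 5 scheduled.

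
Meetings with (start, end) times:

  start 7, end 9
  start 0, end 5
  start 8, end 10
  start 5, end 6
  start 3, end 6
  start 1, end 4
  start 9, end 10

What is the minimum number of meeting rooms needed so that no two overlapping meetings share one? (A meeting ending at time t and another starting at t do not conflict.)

Count concurrent intervals with a sweep; the peak is the room count.
Events (time:±→running): 0:+→1 1:+→2 3:+→3 … peak 3.

3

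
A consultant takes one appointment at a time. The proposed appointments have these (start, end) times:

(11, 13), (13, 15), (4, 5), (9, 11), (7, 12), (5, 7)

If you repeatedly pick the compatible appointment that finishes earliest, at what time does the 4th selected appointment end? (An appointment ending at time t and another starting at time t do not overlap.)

13

Greedy by earliest finish: after sorting by end time, pick each interval compatible with the last pick.
Sorted by end: (4,5)  (5,7)  (9,11)  (7,12)  (11,13)  (13,15)
take (4,5); take (5,7); take (9,11); take (11,13); take (13,15).
Selected: (4,5) (5,7) (9,11) (11,13) (13,15)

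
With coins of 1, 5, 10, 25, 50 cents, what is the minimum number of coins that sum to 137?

6

137 = 2×50 + 1×25 + 1×10 + 2×1
Total coins = 2 + 1 + 1 + 2 = 6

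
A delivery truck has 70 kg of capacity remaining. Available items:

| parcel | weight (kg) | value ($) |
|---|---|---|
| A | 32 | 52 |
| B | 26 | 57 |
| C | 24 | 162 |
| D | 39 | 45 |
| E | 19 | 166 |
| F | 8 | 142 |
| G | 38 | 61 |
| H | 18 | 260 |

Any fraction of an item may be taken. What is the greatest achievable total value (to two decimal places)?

732.19

Greedy by value/weight ratio, highest first.
Ratios (sorted): F 17.75, H 14.44, E 8.74, C 6.75, B 2.19, A 1.62, G 1.61, D 1.15
take F (8 @ 142); take H (18 @ 260); take E (19 @ 166); take C (24 @ 162); take 1/26 of B → 2.19. Capacity used 70/70.
Total value = 732.19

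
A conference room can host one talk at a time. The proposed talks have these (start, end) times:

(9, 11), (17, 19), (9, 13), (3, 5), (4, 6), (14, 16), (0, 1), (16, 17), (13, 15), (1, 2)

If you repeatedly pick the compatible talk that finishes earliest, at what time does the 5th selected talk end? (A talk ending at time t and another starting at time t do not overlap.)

15

Sort by end time and greedily take each interval whose start is ≥ the last chosen end.
By end time: (0,1), (1,2), (3,5), (4,6), (9,11), (9,13), (13,15), (14,16), (16,17), (17,19).
Pick (0,1); next start ≥ 1 → (1,2); next start ≥ 2 → (3,5); next start ≥ 5 → (9,11); next start ≥ 11 → (13,15); next start ≥ 15 → (16,17); next start ≥ 17 → (17,19).
Selected: (0,1) (1,2) (3,5) (9,11) (13,15) (16,17) (17,19)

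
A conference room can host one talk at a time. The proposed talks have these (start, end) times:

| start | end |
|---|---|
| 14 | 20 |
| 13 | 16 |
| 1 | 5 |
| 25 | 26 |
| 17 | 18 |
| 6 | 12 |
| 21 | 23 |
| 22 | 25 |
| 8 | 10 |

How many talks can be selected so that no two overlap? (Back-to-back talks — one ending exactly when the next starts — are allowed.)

Order by finish time; keep every interval that doesn't clash with the previous kept one.
By end time: (1,5), (8,10), (6,12), (13,16), (17,18), (14,20), (21,23), (22,25), (25,26).
Pick (1,5); next start ≥ 5 → (8,10); next start ≥ 10 → (13,16); next start ≥ 16 → (17,18); next start ≥ 18 → (21,23); next start ≥ 23 → (25,26).
Selected 6 talks.

6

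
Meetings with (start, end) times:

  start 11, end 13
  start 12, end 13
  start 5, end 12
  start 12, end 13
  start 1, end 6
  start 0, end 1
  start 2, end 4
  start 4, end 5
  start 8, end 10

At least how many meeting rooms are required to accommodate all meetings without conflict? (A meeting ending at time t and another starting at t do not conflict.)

3

The answer is the maximum number of intervals overlapping at any instant.
starts: [0, 1, 2, 4, 5, 8, 11, 12, 12]
ends:   [1, 4, 5, 6, 10, 12, 13, 13, 13]
s0→1 e1→0 s1→1 s2→2 e4→1 s4→2 e5→1 s5→2 e6→1 s8→2 e10→1 s11→2 e12→1 s12→2 s12→3  — peak 3.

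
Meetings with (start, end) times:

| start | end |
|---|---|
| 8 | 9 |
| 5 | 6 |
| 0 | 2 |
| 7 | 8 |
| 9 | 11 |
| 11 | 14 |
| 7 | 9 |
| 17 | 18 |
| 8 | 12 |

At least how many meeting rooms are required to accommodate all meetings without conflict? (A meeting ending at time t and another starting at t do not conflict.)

starts: [0, 5, 7, 7, 8, 8, 9, 11, 17]
ends:   [2, 6, 8, 9, 9, 11, 12, 14, 18]
s0→1 e2→0 s5→1 e6→0 s7→1 s7→2 e8→1 s8→2 s8→3  — peak 3.

3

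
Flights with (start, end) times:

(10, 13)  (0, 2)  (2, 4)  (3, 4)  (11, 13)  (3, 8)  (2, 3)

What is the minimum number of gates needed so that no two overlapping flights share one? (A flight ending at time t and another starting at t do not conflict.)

Count concurrent intervals with a sweep; the peak is the room count.
starts: [0, 2, 2, 3, 3, 10, 11]
ends:   [2, 3, 4, 4, 8, 13, 13]
s0→1 e2→0 s2→1 s2→2 e3→1 s3→2 s3→3  — peak 3.

3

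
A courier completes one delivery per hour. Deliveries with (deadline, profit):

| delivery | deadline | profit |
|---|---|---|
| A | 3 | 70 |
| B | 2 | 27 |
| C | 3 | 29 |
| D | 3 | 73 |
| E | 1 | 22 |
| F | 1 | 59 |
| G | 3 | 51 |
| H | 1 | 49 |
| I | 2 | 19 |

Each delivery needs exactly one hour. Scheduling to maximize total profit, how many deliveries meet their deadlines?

3

Profit order: D=73 A=70 F=59 G=51 H=49 C=29 B=27 E=22 I=19
Assign: D→slot 3, A→slot 2, F→slot 1, G skipped, H skipped, C skipped, B skipped, E skipped, I skipped.
Slots: [1:F] [2:A] [3:D]
3 of 9 scheduled.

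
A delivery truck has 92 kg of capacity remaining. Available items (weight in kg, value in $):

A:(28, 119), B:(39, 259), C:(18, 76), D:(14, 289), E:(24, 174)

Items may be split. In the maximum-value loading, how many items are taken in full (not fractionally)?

3

Ratios (sorted): D 20.64, E 7.25, B 6.64, A 4.25, C 4.22
take D (14 @ 289); take E (24 @ 174); take B (39 @ 259); take 15/28 of A → 63.75. Capacity used 92/92.
3 item(s) taken whole; one partial (take 15/28 of A).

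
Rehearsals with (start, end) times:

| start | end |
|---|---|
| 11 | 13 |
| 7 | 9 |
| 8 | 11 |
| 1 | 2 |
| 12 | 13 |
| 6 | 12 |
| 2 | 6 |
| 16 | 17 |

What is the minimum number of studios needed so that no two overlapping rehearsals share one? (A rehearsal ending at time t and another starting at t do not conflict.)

3

The answer is the maximum number of intervals overlapping at any instant.
starts: [1, 2, 6, 7, 8, 11, 12, 16]
ends:   [2, 6, 9, 11, 12, 13, 13, 17]
s1→1 e2→0 s2→1 e6→0 s6→1 s7→2 s8→3  — peak 3.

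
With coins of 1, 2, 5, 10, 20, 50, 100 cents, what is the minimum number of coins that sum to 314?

6

Greedy: take as many of the largest coin as possible, then repeat with the remainder.
314 − 3×100→14 − 1×10→4 − 2×2→0
Total coins = 3 + 1 + 2 = 6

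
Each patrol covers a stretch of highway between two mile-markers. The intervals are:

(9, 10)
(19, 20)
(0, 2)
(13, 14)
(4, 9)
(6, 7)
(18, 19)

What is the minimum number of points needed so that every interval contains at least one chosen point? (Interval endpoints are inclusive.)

5

Sorted: [0,2] [6,7] [4,9] [9,10] [13,14] [18,19] [19,20]
{[0,2]} hit by 2; {[6,7],[4,9]} hit by 7; {[9,10]} hit by 10; {[13,14]} hit by 14; {[18,19],[19,20]} hit by 19.
Points: 2, 7, 10, 14, 19 (5 total).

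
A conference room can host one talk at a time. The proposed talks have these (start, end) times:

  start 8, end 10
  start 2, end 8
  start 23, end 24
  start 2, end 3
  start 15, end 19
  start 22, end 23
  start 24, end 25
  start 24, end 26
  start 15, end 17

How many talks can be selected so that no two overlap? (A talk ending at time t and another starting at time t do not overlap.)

Greedy by earliest finish: after sorting by end time, pick each interval compatible with the last pick.
By end time: (2,3), (2,8), (8,10), (15,17), (15,19), (22,23), (23,24), (24,25), (24,26).
Pick (2,3); next start ≥ 3 → (8,10); next start ≥ 10 → (15,17); next start ≥ 17 → (22,23); next start ≥ 23 → (23,24); next start ≥ 24 → (24,25).
Selected 6 talks.

6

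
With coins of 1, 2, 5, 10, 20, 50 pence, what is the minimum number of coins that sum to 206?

206 = 4×50 + 1×5 + 1×1
Total coins = 4 + 1 + 1 = 6

6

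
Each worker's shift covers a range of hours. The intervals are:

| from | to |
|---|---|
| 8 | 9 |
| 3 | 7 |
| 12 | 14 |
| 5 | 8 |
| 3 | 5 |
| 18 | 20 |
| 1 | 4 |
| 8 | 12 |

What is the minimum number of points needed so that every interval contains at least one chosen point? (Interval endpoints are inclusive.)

Process intervals by earliest right end; each time one isn't hit yet, stab at its right endpoint.
Sorted: [1,4] [3,5] [3,7] [5,8] [8,9] [8,12] [12,14] [18,20]
{[1,4],[3,5],[3,7]} hit by 4; {[5,8],[8,9],[8,12]} hit by 8; {[12,14]} hit by 14; {[18,20]} hit by 20.
Points: 4, 8, 14, 20 (4 total).

4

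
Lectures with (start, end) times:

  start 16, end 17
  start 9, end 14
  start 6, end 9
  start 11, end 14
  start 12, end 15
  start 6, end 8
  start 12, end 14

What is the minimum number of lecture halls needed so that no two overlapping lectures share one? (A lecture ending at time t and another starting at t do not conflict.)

Count concurrent intervals with a sweep; the peak is the room count.
Events (time:±→running): 6:+→1 6:+→2 8:-→1 9:-→0 9:+→1 11:+→2 12:+→3 12:+→4 … peak 4.

4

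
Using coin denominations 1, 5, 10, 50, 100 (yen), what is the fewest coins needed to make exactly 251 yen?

251 − 2×100→51 − 1×50→1 − 1×1→0
Total coins = 2 + 1 + 1 = 4

4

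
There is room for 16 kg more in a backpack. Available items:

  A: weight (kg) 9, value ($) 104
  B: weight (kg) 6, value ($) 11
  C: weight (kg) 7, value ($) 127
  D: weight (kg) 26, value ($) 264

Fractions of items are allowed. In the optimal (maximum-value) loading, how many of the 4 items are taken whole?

2

Greedy by value/weight ratio, highest first.
Order: C (127/7=18.14) > A (104/9=11.56) > D (264/26=10.15) > B (11/6=1.83)
Fill: take C (7 @ 127) → take A (9 @ 104); 16/16 used.
2 item(s) taken whole.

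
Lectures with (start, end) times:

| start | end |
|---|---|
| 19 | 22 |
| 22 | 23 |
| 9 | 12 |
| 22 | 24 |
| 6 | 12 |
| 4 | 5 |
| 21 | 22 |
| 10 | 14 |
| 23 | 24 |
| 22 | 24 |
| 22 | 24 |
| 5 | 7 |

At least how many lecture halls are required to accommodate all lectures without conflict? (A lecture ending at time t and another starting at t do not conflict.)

The answer is the maximum number of intervals overlapping at any instant.
starts: [4, 5, 6, 9, 10, 19, 21, 22, 22, 22, 22, 23]
ends:   [5, 7, 12, 12, 14, 22, 22, 23, 24, 24, 24, 24]
s4→1 e5→0 s5→1 s6→2 e7→1 s9→2 s10→3 e12→2 e12→1 e14→0 s19→1 s21→2 e22→1 e22→0 s22→1 s22→2 s22→3 s22→4  — peak 4.

4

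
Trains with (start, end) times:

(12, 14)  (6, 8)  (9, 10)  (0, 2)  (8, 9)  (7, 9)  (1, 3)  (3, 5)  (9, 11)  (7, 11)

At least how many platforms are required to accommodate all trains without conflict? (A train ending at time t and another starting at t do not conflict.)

3

The answer is the maximum number of intervals overlapping at any instant.
Events (time:±→running): 0:+→1 1:+→2 2:-→1 3:-→0 3:+→1 5:-→0 6:+→1 7:+→2 7:+→3 … peak 3.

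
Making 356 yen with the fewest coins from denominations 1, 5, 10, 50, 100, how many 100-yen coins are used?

3

Greedy: take as many of the largest coin as possible, then repeat with the remainder.
356 − 3×100→56 − 1×50→6 − 1×5→1 − 1×1→0
Count of 100: 3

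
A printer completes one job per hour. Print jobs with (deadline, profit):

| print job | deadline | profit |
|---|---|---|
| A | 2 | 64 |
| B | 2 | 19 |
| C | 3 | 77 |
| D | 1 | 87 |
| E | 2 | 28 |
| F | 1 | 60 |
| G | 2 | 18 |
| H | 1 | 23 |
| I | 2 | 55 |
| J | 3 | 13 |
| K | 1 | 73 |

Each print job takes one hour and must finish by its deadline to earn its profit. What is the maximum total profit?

Take jobs in profit order; each goes to the latest open slot no later than its deadline.
By profit: D(d1,87), C(d3,77), K(d1,73), A(d2,64), F(d1,60), I(d2,55), E(d2,28), H(d1,23), B(d2,19), G(d2,18), J(d3,13)
D→slot 1; C→slot 3; K skipped; A→slot 2; F skipped; I skipped; E skipped; H skipped; B skipped; G skipped; J skipped.
Profit = 87 + 64 + 77 = 228

228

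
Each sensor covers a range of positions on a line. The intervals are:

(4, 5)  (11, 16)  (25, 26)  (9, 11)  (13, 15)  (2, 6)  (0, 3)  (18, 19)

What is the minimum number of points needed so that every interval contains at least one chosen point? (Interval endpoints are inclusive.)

Sorted: [0,3] [4,5] [2,6] [9,11] [13,15] [11,16] [18,19] [25,26]
{[0,3]} hit by 3; {[4,5],[2,6]} hit by 5; {[9,11]} hit by 11; {[13,15],[11,16]} hit by 15; {[18,19]} hit by 19; {[25,26]} hit by 26.
Points: 3, 5, 11, 15, 19, 26 (6 total).

6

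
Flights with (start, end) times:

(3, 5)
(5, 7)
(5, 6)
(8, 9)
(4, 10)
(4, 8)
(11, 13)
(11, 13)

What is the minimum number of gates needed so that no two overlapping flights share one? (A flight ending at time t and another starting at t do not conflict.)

4

Events (time:±→running): 3:+→1 4:+→2 4:+→3 5:-→2 5:+→3 5:+→4 … peak 4.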